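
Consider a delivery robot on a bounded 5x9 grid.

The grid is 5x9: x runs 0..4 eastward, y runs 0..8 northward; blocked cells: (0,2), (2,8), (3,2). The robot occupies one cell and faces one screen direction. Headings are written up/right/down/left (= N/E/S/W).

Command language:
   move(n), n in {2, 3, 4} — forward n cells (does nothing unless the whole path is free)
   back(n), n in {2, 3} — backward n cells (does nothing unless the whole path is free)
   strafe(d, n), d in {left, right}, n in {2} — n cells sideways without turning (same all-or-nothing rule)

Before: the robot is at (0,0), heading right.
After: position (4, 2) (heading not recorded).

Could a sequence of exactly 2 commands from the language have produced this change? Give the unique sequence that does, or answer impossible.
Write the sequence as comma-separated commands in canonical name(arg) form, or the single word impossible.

move(4), strafe(left, 2)

key: running strafe(left, 2) before move(4) would end elsewhere — order is forced
begin: at (0,0), heading right
1. move(4) → at (4,0), heading right
2. strafe(left, 2) → at (4,2), heading right
no rival 2-sequence matches.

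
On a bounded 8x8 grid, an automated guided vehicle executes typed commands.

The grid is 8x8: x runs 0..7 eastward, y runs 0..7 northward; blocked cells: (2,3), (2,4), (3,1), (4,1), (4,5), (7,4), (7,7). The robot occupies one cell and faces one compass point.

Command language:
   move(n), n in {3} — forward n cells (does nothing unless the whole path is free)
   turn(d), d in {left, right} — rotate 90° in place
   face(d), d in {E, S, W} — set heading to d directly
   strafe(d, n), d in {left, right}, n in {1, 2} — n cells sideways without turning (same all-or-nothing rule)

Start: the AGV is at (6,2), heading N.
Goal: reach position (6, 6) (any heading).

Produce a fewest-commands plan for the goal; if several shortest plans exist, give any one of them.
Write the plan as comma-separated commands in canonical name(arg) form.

face(W), strafe(right, 2), strafe(right, 2)

t0: at (6,2), heading N
step 1 (face(W)): at (6,2), heading W
step 2 (strafe(right, 2)): at (6,4), heading W
step 3 (strafe(right, 2)): at (6,6), heading W
no 2-step plan works, so 3 is optimal.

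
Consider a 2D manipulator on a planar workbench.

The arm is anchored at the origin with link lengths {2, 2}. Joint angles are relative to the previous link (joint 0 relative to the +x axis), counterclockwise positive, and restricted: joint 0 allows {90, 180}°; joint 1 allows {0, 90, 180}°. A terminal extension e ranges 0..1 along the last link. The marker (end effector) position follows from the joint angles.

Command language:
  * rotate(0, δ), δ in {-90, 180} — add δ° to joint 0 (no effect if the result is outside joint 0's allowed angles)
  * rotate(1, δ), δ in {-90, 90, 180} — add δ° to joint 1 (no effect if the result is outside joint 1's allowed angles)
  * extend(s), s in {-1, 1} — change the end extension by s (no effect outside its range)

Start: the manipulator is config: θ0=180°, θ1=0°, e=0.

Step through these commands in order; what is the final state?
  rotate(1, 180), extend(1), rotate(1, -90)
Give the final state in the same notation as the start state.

start: config: θ0=180°, θ1=0°, e=0
1. rotate(1, 180) → config: θ0=180°, θ1=180°, e=0
2. extend(1) → config: θ0=180°, θ1=180°, e=1
3. rotate(1, -90) → config: θ0=180°, θ1=90°, e=1

config: θ0=180°, θ1=90°, e=1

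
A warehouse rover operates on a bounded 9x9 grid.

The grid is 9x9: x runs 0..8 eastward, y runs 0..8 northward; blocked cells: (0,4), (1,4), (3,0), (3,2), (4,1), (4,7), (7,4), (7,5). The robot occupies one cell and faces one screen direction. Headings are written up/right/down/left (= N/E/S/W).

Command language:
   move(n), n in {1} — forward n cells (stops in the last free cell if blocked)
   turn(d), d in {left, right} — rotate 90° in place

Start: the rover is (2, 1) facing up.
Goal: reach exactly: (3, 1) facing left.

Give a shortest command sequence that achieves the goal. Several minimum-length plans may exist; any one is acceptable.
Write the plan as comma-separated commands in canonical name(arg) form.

from: (2, 1) facing up
step 1 (turn(right)): (2, 1) facing right
step 2 (move(1)): (3, 1) facing right
step 3 (turn(right)): (3, 1) facing down
step 4 (turn(right)): (3, 1) facing left
nothing shorter than 4 reaches the goal.

turn(right), move(1), turn(right), turn(right)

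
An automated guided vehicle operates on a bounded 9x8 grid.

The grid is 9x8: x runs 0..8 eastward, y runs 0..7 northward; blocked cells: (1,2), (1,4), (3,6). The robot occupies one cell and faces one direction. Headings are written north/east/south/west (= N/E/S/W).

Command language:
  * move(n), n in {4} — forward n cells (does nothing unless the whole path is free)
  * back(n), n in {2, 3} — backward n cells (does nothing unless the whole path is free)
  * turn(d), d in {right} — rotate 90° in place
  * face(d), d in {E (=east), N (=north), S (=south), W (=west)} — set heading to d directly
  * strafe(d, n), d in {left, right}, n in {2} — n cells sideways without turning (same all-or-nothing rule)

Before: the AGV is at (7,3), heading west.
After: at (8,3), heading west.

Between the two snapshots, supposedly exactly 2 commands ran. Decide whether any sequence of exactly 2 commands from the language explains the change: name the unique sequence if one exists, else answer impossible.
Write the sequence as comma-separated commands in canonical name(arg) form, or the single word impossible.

impossible

every 2-command combo misses the target.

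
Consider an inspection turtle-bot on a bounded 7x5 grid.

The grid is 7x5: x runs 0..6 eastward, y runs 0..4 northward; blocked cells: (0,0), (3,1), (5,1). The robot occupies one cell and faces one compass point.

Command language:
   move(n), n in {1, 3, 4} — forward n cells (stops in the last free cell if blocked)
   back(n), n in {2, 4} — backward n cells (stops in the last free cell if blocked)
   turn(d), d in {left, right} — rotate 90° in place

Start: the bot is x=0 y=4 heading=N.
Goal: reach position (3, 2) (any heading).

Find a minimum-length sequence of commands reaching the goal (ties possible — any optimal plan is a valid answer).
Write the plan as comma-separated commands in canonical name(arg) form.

back(2), turn(right), move(3)

from: x=0 y=4 heading=N
t=1 back(2) ⇒ x=0 y=2 heading=N
t=2 turn(right) ⇒ x=0 y=2 heading=E
t=3 move(3) ⇒ x=3 y=2 heading=E
minimal: 3 command(s), checked below 3.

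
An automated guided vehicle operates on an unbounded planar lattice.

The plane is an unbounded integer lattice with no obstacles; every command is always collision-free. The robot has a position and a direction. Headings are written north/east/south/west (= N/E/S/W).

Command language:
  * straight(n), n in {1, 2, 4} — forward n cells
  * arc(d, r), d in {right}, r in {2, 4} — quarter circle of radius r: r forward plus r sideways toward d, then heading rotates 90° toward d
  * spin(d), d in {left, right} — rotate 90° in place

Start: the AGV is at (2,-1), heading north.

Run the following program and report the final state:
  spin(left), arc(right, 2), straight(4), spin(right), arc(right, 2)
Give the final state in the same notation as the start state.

from: at (2,-1), heading north
1. spin(left) → at (2,-1), heading west
2. arc(right, 2) → at (0,1), heading north
3. straight(4) → at (0,5), heading north
4. spin(right) → at (0,5), heading east
5. arc(right, 2) → at (2,3), heading south

at (2,3), heading south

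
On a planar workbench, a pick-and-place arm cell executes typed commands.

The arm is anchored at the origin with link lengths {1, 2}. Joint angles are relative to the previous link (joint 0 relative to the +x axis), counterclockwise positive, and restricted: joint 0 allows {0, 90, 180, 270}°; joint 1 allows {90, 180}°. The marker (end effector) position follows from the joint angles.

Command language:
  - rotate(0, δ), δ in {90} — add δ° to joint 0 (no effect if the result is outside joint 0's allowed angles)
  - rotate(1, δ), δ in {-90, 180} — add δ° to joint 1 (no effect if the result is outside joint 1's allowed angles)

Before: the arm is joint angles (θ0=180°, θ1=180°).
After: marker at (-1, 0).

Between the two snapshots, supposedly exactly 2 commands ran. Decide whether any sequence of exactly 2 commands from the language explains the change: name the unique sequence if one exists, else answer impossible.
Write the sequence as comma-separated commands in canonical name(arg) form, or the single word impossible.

begin: joint angles (θ0=180°, θ1=180°)
1. rotate(0, 90) → joint angles (θ0=270°, θ1=180°)
2. rotate(0, 90) → joint angles (θ0=0°, θ1=180°)
all 9 alternatives checked — unique.

rotate(0, 90), rotate(0, 90)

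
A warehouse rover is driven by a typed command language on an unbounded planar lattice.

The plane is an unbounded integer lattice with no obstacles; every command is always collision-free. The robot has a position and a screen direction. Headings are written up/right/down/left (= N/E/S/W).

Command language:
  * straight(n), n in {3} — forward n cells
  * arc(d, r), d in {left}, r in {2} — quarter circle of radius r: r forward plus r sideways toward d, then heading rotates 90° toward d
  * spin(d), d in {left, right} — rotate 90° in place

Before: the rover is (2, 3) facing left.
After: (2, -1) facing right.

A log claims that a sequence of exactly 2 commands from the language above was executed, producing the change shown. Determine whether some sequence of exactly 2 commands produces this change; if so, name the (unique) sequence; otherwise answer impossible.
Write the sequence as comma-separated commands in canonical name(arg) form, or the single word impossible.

arc(left, 2), arc(left, 2)

key: cell and facing (now E) both changed — the 2 commands mix motion and turning
begin: (2, 3) facing left
step 1 (arc(left, 2)): (0, 1) facing down
step 2 (arc(left, 2)): (2, -1) facing right
no other 2-command option fits: unique.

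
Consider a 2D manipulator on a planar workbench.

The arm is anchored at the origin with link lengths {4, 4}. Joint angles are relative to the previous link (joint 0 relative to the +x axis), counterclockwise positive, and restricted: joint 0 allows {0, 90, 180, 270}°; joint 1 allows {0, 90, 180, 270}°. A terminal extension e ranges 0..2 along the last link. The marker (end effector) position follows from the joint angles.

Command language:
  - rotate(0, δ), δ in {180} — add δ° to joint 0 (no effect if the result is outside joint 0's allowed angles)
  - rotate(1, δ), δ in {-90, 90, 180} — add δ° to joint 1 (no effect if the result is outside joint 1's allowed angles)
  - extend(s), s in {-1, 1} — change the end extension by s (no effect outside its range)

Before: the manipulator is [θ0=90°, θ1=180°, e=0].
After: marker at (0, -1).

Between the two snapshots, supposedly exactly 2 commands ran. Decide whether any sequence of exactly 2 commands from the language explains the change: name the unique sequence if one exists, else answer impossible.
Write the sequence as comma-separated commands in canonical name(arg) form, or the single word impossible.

key: running extend(1) before extend(-1) would end elsewhere — order is forced
start: [θ0=90°, θ1=180°, e=0]
1. extend(-1) → [θ0=90°, θ1=180°, e=0]
2. extend(1) → [θ0=90°, θ1=180°, e=1]
no rival 2-sequence matches.

extend(-1), extend(1)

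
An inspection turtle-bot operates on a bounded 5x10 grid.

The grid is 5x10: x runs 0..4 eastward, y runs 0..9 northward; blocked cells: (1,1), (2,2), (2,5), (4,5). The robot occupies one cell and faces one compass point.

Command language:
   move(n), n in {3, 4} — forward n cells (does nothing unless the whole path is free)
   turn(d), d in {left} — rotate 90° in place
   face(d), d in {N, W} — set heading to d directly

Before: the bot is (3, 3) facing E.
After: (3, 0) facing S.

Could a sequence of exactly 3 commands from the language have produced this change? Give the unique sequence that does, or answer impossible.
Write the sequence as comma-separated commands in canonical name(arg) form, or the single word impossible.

key: order matters: swapping face(W) and move(3) lands elsewhere
start: (3, 3) facing E
1. face(W) → (3, 3) facing W
2. turn(left) → (3, 3) facing S
3. move(3) → (3, 0) facing S
no other 3-command option fits: unique.

face(W), turn(left), move(3)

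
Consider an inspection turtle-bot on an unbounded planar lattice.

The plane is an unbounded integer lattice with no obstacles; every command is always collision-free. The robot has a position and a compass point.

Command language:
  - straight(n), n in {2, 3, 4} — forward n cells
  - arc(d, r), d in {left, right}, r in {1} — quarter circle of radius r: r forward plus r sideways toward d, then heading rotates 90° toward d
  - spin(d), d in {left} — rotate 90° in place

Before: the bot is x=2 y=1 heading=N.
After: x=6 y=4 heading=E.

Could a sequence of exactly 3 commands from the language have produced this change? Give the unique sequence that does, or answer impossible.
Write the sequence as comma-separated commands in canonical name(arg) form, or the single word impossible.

straight(2), arc(right, 1), straight(3)

key: cell and facing (now E) both changed — the 3 commands mix motion and turning
start: x=2 y=1 heading=N
step 1 (straight(2)): x=2 y=3 heading=N
step 2 (arc(right, 1)): x=3 y=4 heading=E
step 3 (straight(3)): x=6 y=4 heading=E
all 216 alternatives checked — unique.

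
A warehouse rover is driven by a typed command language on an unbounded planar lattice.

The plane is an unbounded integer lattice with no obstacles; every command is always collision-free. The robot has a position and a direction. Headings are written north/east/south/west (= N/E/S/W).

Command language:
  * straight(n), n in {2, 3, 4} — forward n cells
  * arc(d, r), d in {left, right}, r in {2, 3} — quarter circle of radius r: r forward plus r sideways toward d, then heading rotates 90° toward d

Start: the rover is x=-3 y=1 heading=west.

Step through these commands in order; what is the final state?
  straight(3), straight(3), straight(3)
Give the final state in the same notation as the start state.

x=-12 y=1 heading=west

t0: x=-3 y=1 heading=west
step 1 (straight(3)): x=-6 y=1 heading=west
step 2 (straight(3)): x=-9 y=1 heading=west
step 3 (straight(3)): x=-12 y=1 heading=west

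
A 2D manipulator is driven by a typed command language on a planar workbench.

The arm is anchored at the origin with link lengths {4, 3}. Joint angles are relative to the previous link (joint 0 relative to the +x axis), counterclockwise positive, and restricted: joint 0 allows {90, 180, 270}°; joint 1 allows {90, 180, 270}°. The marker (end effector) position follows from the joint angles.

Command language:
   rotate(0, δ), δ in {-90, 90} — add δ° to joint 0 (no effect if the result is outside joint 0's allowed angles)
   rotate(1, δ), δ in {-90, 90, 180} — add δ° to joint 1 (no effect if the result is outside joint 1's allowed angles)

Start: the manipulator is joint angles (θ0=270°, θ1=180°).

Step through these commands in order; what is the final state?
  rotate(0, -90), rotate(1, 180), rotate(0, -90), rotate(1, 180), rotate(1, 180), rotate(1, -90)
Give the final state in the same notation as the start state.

start: joint angles (θ0=270°, θ1=180°)
[1] after rotate(0, -90): joint angles (θ0=180°, θ1=180°)
[2] after rotate(1, 180): joint angles (θ0=180°, θ1=180°)
[3] after rotate(0, -90): joint angles (θ0=90°, θ1=180°)
[4] after rotate(1, 180): joint angles (θ0=90°, θ1=180°)
[5] after rotate(1, 180): joint angles (θ0=90°, θ1=180°)
[6] after rotate(1, -90): joint angles (θ0=90°, θ1=90°)

joint angles (θ0=90°, θ1=90°)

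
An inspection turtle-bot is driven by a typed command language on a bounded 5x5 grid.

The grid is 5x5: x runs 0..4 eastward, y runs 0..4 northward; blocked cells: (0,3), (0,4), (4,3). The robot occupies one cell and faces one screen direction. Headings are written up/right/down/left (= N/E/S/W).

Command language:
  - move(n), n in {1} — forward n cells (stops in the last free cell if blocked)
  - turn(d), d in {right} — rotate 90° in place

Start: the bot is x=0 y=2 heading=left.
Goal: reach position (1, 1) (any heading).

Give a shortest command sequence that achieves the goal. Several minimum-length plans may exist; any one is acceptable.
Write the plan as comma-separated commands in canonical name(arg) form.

start: x=0 y=2 heading=left
[1] after turn(right): x=0 y=2 heading=up
[2] after turn(right): x=0 y=2 heading=right
[3] after move(1): x=1 y=2 heading=right
[4] after turn(right): x=1 y=2 heading=down
[5] after move(1): x=1 y=1 heading=down
minimal: 5 command(s), checked below 5.

turn(right), turn(right), move(1), turn(right), move(1)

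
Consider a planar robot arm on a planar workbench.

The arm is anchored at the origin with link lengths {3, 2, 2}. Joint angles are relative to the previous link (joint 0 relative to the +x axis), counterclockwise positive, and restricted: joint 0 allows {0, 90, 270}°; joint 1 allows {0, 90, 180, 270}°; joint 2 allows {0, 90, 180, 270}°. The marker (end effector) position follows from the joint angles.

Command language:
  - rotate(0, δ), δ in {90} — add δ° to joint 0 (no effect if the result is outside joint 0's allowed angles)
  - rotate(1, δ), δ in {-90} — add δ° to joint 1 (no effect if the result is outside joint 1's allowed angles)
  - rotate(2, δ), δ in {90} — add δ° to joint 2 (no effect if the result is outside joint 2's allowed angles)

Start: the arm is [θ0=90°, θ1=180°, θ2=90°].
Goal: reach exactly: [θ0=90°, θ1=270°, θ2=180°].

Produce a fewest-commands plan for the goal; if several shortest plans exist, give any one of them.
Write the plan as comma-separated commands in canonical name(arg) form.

from: [θ0=90°, θ1=180°, θ2=90°]
[1] after rotate(2, 90): [θ0=90°, θ1=180°, θ2=180°]
[2] after rotate(1, -90): [θ0=90°, θ1=90°, θ2=180°]
[3] after rotate(1, -90): [θ0=90°, θ1=0°, θ2=180°]
[4] after rotate(1, -90): [θ0=90°, θ1=270°, θ2=180°]
no 3-step plan works, so 4 is optimal.

rotate(2, 90), rotate(1, -90), rotate(1, -90), rotate(1, -90)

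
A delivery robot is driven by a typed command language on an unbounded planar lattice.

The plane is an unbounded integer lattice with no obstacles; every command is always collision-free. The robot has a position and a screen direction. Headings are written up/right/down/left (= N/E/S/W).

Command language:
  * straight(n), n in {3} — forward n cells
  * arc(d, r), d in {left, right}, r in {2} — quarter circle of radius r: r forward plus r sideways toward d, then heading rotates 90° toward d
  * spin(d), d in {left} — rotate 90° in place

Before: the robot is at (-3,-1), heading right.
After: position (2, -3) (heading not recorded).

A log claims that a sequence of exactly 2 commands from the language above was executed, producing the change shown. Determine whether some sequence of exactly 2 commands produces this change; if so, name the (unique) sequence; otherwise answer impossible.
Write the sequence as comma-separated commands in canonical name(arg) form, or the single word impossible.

key: running arc(right, 2) before straight(3) would end elsewhere — order is forced
begin: at (-3,-1), heading right
t=1 straight(3) ⇒ at (0,-1), heading right
t=2 arc(right, 2) ⇒ at (2,-3), heading down
uniquely the one of 16 2-step routes that fits.

straight(3), arc(right, 2)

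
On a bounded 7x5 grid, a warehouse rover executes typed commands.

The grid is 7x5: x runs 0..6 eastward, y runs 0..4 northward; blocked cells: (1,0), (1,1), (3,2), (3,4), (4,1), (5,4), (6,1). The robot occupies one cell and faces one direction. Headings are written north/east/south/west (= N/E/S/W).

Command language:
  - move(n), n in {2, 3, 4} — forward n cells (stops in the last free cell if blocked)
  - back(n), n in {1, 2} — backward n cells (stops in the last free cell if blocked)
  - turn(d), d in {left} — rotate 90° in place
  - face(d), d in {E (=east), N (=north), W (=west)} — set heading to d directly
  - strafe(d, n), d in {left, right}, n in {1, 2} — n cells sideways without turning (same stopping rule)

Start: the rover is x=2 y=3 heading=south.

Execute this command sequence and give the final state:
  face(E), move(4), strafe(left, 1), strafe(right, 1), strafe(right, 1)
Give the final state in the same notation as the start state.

initial: x=2 y=3 heading=south
[1] after face(E): x=2 y=3 heading=east
[2] after move(4): x=6 y=3 heading=east
[3] after strafe(left, 1): x=6 y=4 heading=east
[4] after strafe(right, 1): x=6 y=3 heading=east
[5] after strafe(right, 1): x=6 y=2 heading=east

x=6 y=2 heading=east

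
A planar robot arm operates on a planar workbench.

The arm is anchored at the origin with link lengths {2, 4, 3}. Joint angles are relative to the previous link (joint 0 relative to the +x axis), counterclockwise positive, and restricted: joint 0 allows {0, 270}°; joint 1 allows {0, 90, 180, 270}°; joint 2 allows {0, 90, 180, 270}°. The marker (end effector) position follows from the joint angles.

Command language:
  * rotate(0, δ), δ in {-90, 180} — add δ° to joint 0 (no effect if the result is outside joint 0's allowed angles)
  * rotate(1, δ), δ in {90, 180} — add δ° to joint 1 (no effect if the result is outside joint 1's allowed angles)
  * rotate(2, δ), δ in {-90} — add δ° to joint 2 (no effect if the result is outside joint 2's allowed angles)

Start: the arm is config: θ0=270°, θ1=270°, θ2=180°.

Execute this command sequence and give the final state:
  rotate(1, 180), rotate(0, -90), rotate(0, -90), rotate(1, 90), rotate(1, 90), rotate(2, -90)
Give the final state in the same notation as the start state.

begin: config: θ0=270°, θ1=270°, θ2=180°
1. rotate(1, 180) → config: θ0=270°, θ1=90°, θ2=180°
2. rotate(0, -90) → config: θ0=270°, θ1=90°, θ2=180°
3. rotate(0, -90) → config: θ0=270°, θ1=90°, θ2=180°
4. rotate(1, 90) → config: θ0=270°, θ1=180°, θ2=180°
5. rotate(1, 90) → config: θ0=270°, θ1=270°, θ2=180°
6. rotate(2, -90) → config: θ0=270°, θ1=270°, θ2=90°

config: θ0=270°, θ1=270°, θ2=90°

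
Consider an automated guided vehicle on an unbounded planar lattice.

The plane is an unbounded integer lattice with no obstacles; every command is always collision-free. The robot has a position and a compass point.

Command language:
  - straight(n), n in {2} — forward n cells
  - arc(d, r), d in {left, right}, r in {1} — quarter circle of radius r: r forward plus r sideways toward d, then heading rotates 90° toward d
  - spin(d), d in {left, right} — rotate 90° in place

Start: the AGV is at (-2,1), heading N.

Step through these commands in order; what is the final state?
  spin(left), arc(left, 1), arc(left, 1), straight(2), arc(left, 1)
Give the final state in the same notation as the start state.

initial: at (-2,1), heading N
step 1 (spin(left)): at (-2,1), heading W
step 2 (arc(left, 1)): at (-3,0), heading S
step 3 (arc(left, 1)): at (-2,-1), heading E
step 4 (straight(2)): at (0,-1), heading E
step 5 (arc(left, 1)): at (1,0), heading N

at (1,0), heading N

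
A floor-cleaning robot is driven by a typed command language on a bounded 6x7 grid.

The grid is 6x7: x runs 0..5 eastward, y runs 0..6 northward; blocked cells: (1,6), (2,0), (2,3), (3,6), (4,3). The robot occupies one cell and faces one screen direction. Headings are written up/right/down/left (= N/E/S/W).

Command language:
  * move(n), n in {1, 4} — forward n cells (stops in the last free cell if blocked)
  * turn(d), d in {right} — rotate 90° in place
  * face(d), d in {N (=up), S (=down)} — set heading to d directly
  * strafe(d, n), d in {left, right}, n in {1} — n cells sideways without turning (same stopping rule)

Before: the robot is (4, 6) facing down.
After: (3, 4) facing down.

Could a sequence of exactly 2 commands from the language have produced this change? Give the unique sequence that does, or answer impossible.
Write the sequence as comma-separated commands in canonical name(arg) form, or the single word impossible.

move(4), strafe(right, 1)

key: heading stays S — no command in the sequence turns
t0: (4, 6) facing down
[1] after move(4): (4, 4) facing down
[2] after strafe(right, 1): (3, 4) facing down
no rival 2-sequence matches.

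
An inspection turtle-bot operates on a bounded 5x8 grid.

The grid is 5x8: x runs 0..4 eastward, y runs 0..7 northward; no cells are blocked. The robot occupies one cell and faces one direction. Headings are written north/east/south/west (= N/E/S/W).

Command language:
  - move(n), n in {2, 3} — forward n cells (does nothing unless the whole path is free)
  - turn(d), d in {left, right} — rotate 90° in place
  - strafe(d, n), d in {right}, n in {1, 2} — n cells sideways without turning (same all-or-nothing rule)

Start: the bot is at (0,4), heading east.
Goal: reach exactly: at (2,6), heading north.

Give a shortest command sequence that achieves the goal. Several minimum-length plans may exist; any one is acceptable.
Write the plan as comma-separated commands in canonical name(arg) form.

turn(left), strafe(right, 2), move(2)

start: at (0,4), heading east
step 1 (turn(left)): at (0,4), heading north
step 2 (strafe(right, 2)): at (2,4), heading north
step 3 (move(2)): at (2,6), heading north
nothing shorter than 3 reaches the goal.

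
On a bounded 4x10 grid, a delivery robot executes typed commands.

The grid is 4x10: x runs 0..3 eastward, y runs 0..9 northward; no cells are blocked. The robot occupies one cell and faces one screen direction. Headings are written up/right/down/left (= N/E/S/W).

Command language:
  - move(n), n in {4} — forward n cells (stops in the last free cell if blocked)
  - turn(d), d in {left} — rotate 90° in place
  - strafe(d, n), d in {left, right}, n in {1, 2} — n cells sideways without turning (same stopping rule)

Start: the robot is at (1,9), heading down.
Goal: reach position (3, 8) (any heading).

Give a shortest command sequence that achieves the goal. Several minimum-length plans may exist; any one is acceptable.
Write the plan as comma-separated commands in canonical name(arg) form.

from: at (1,9), heading down
1. turn(left) → at (1,9), heading right
2. move(4) → at (3,9), heading right
3. strafe(right, 1) → at (3,8), heading right
shorter routes all fall short; 3 is best.

turn(left), move(4), strafe(right, 1)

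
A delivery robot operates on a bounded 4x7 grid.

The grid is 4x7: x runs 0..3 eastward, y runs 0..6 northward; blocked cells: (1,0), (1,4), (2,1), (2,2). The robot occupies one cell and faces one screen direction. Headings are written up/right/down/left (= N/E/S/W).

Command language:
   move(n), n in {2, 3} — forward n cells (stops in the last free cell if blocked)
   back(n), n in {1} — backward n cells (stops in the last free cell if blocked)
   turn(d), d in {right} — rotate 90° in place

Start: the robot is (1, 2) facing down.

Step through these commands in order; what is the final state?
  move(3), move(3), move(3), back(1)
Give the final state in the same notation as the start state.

(1, 2) facing down

t0: (1, 2) facing down
step 1 (move(3)): (1, 1) facing down
step 2 (move(3)): (1, 1) facing down
step 3 (move(3)): (1, 1) facing down
step 4 (back(1)): (1, 2) facing down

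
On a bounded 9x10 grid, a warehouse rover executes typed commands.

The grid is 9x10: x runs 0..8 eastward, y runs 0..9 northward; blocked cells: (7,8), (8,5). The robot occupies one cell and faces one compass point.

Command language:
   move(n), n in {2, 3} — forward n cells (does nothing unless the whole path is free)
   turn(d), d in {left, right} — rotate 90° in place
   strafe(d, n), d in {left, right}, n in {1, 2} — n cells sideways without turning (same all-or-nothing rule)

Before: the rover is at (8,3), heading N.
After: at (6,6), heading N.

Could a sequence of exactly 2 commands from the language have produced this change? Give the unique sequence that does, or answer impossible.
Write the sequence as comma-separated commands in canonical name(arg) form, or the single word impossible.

key: order matters: swapping strafe(left, 2) and move(3) lands elsewhere
from: at (8,3), heading N
step 1 (strafe(left, 2)): at (6,3), heading N
step 2 (move(3)): at (6,6), heading N
uniquely the one of 64 2-step routes that fits.

strafe(left, 2), move(3)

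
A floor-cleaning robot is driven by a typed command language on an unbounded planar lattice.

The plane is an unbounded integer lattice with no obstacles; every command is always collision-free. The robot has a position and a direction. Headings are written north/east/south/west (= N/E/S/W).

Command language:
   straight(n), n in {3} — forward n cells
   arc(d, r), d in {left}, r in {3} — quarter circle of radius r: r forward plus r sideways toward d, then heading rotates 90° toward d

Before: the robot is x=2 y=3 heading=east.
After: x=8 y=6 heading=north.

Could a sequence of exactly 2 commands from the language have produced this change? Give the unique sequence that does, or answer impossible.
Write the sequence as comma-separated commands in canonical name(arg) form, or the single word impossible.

key: position moved to (8,6) AND the heading swung to N — translation plus rotation needed
t0: x=2 y=3 heading=east
1. straight(3) → x=5 y=3 heading=east
2. arc(left, 3) → x=8 y=6 heading=north
no other 2-command option fits: unique.

straight(3), arc(left, 3)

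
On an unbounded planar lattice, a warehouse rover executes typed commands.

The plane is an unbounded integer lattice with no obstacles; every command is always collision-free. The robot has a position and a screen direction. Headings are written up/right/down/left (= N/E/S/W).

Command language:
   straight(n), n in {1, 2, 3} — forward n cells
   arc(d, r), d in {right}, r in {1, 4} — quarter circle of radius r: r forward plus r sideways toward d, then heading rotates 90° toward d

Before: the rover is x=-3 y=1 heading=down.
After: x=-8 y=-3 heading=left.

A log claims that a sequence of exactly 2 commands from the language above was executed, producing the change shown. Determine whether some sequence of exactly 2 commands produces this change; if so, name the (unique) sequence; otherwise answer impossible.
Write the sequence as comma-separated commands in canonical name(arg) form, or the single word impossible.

key: position moved to (-8,-3) AND the heading swung to W — translation plus rotation needed
from: x=-3 y=1 heading=down
1. arc(right, 4) → x=-7 y=-3 heading=left
2. straight(1) → x=-8 y=-3 heading=left
no rival 2-sequence matches.

arc(right, 4), straight(1)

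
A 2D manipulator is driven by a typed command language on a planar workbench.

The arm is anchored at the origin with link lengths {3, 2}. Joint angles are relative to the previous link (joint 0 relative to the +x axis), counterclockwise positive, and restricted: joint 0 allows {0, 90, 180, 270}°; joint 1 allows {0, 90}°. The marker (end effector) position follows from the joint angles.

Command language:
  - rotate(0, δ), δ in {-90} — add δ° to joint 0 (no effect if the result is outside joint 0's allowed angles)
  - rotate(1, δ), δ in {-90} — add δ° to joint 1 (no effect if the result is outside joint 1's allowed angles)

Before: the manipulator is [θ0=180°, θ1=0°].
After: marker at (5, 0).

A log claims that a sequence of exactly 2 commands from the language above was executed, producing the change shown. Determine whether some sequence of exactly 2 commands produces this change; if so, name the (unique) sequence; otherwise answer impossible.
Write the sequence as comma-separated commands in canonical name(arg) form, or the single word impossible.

from: [θ0=180°, θ1=0°]
[1] after rotate(0, -90): [θ0=90°, θ1=0°]
[2] after rotate(0, -90): [θ0=0°, θ1=0°]
all 4 alternatives checked — unique.

rotate(0, -90), rotate(0, -90)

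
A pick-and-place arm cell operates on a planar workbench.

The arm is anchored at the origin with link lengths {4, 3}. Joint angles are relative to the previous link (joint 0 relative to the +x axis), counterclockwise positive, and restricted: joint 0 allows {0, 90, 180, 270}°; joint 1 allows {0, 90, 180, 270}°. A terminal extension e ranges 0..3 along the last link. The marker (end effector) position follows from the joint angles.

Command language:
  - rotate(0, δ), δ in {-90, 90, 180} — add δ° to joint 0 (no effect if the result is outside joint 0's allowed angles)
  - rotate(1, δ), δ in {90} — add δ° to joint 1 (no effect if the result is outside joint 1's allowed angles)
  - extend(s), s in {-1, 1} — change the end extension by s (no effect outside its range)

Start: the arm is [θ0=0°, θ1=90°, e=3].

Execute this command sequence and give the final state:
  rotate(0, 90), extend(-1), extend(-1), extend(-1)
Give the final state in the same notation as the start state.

[θ0=90°, θ1=90°, e=0]

begin: [θ0=0°, θ1=90°, e=3]
t=1 rotate(0, 90) ⇒ [θ0=90°, θ1=90°, e=3]
t=2 extend(-1) ⇒ [θ0=90°, θ1=90°, e=2]
t=3 extend(-1) ⇒ [θ0=90°, θ1=90°, e=1]
t=4 extend(-1) ⇒ [θ0=90°, θ1=90°, e=0]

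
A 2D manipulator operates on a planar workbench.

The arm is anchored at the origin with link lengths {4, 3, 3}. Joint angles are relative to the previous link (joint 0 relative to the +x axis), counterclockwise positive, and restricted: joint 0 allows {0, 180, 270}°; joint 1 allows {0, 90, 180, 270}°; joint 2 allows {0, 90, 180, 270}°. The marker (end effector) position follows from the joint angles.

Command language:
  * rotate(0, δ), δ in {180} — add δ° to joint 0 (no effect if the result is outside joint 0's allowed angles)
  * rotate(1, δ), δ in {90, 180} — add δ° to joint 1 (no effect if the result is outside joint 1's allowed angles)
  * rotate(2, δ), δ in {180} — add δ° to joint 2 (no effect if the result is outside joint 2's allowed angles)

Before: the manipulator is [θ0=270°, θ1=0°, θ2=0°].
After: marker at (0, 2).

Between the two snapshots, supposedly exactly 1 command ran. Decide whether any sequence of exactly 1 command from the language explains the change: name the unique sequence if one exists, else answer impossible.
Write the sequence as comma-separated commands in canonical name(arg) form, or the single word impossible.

rotate(1, 180)

begin: [θ0=270°, θ1=0°, θ2=0°]
[1] after rotate(1, 180): [θ0=270°, θ1=180°, θ2=0°]
uniquely the one of 4 1-step routes that fits.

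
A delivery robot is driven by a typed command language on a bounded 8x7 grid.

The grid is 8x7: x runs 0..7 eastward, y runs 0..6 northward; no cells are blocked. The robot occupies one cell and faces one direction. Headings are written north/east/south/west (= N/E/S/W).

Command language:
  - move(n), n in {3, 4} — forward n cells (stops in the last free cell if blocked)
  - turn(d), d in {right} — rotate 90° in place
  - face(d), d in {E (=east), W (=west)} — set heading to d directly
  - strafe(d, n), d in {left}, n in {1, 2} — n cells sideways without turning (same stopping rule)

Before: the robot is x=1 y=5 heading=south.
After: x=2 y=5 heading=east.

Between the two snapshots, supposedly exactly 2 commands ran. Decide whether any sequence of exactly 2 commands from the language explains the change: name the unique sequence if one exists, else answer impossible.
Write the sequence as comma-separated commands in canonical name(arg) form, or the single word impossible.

key: cell and facing (now E) both changed — the 2 commands mix motion and turning
begin: x=1 y=5 heading=south
t=1 strafe(left, 1) ⇒ x=2 y=5 heading=south
t=2 face(E) ⇒ x=2 y=5 heading=east
all 49 alternatives checked — unique.

strafe(left, 1), face(E)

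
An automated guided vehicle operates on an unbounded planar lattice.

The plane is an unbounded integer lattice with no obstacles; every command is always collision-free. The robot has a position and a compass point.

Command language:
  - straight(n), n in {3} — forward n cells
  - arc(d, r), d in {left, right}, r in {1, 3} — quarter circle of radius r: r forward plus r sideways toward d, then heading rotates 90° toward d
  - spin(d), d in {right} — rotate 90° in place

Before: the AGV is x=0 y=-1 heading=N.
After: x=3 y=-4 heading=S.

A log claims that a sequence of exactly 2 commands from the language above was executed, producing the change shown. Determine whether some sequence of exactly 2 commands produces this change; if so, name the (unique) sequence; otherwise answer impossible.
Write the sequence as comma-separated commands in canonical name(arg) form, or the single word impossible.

spin(right), arc(right, 3)

key: order matters: swapping spin(right) and arc(right, 3) lands elsewhere
start: x=0 y=-1 heading=N
[1] after spin(right): x=0 y=-1 heading=E
[2] after arc(right, 3): x=3 y=-4 heading=S
uniquely the one of 36 2-step routes that fits.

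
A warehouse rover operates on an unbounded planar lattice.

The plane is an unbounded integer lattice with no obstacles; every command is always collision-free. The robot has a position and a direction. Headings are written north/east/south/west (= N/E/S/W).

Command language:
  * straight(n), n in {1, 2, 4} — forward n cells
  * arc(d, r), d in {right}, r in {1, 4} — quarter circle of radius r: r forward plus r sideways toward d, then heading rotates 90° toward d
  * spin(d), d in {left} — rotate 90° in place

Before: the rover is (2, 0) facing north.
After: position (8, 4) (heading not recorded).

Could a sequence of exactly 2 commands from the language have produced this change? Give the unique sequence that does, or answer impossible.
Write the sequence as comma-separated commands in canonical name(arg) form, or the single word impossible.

key: order matters: swapping arc(right, 4) and straight(2) lands elsewhere
initial: (2, 0) facing north
t=1 arc(right, 4) ⇒ (6, 4) facing east
t=2 straight(2) ⇒ (8, 4) facing east
no other 2-command option fits: unique.

arc(right, 4), straight(2)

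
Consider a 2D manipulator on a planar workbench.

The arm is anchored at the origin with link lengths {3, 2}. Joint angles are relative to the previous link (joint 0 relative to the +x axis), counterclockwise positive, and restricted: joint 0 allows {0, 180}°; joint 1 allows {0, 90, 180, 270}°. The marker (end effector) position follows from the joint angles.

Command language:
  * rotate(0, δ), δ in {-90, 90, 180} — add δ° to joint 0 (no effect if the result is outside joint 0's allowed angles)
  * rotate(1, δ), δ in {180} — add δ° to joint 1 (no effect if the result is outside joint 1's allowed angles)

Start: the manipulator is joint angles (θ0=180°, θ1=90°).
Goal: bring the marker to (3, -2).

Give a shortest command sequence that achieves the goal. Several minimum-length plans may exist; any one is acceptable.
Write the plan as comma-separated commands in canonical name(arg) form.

rotate(1, 180), rotate(0, 180)

start: joint angles (θ0=180°, θ1=90°)
step 1 (rotate(1, 180)): joint angles (θ0=180°, θ1=270°)
step 2 (rotate(0, 180)): joint angles (θ0=0°, θ1=270°)
shorter routes all fall short; 2 is best.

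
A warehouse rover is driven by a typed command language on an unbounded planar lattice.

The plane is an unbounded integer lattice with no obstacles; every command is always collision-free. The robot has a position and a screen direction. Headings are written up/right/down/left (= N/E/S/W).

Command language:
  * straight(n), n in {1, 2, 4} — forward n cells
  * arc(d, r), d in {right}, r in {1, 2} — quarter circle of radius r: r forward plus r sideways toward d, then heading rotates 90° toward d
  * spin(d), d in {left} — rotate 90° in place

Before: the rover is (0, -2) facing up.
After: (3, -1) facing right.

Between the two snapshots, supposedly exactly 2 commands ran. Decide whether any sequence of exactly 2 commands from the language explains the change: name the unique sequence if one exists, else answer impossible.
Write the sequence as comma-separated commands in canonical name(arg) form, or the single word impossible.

key: running straight(2) before arc(right, 1) would end elsewhere — order is forced
start: (0, -2) facing up
1. arc(right, 1) → (1, -1) facing right
2. straight(2) → (3, -1) facing right
no other 2-command option fits: unique.

arc(right, 1), straight(2)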